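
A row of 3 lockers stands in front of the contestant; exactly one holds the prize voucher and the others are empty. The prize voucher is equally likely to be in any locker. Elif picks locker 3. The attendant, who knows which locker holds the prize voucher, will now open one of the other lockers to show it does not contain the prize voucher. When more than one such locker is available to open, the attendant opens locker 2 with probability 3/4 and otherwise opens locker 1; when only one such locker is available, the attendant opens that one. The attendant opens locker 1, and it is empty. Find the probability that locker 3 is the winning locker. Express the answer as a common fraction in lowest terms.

1/5

Consider each possible location of the prize voucher in turn.
If it is in locker 1 (prior 1/3): the attendant opened locker 1, so this case is ruled out; weight (1/3)·0 = 0.
If it is in locker 2 (prior 1/3): only locker 1 is available, probability 1; weight (1/3)·1 = 1/3.
If it is in locker 3 (prior 1/3): locker 2 is available but not opened, probability 1/4; weight (1/3)·(1/4) = 1/12.
The weights sum to 5/12.
So P(the prize voucher in locker 3 | the attendant opened locker 1) = (1/12) / (5/12) = 1/5.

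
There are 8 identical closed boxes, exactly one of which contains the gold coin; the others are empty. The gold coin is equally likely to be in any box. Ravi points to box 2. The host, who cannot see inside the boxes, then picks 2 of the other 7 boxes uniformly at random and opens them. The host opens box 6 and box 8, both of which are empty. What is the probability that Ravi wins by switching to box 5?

Consider each possible location of the gold coin in turn.
If it is in any of boxes 1, 2, 3, 4, 5, and 7 (prior 1/8 each): the host picks exactly this set with probability 1/21 regardless, and none is the prize; weight (1/8)·(1/21) = 1/168 each.
If it is in either of boxes 6 and 8 (prior 1/8 each): that box was opened and seen not to hold the prize — ruled out; weight (1/8)·0 = 0 each.
The weights sum to 1/28.
So P(the gold coin in box 5 | the host opened box 6 and box 8) = (1/168) / (1/28) = 1/6.

1/6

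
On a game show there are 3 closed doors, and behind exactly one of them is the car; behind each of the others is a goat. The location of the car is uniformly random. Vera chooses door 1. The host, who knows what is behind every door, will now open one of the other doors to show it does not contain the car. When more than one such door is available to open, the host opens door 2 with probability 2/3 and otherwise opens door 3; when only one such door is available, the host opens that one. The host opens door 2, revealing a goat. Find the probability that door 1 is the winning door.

2/5

Consider each possible location of the car in turn.
If it is behind door 1 (prior 1/3): door 2 is available, opened with probability 2/3; weight (1/3)·(2/3) = 2/9.
If it is behind door 2 (prior 1/3): the host opened door 2, so this case is ruled out; weight (1/3)·0 = 0.
If it is behind door 3 (prior 1/3): only door 2 is available, probability 1; weight (1/3)·1 = 1/3.
The weights sum to 5/9.
So P(the car behind door 1 | the host opened door 2) = (2/9) / (5/9) = 2/5.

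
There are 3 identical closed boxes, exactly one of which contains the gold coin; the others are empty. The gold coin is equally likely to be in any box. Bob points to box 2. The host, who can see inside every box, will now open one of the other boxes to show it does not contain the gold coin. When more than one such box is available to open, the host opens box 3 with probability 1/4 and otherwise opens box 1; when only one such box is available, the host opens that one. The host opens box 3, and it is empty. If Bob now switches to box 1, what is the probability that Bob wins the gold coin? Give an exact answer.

4/5

Condition on the true location of the gold coin.
If it is in box 1 (prior 1/3): only box 3 is available, probability 1; weight (1/3)·1 = 1/3.
If it is in box 2 (prior 1/3): box 3 is available, opened with probability 1/4; weight (1/3)·(1/4) = 1/12.
If it is in box 3 (prior 1/3): the host opened box 3, so this case is ruled out; weight (1/3)·0 = 0.
The weights sum to 5/12.
So P(the gold coin in box 1 | the host opened box 3) = (1/3) / (5/12) = 4/5.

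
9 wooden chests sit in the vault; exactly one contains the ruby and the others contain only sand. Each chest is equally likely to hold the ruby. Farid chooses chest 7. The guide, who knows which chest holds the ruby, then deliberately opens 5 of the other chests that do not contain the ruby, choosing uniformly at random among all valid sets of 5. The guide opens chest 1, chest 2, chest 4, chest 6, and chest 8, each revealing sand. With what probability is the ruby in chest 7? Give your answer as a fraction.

Consider each possible location of the ruby in turn.
If it is in any of chests 1, 2, 4, 6, and 8 (prior 1/9 each): that chest was opened and seen not to hold the prize — ruled out; weight (1/9)·0 = 0 each.
If it is in any of chests 3, 5, and 9 (prior 1/9 each): the guide has 21 equally likely choices, so probability 1/21; weight (1/9)·(1/21) = 1/189 each.
If it is in chest 7 (prior 1/9): the guide has 56 equally likely choices, so probability 1/56; weight (1/9)·(1/56) = 1/504.
The weights sum to 1/56.
So P(the ruby in chest 7 | the guide opened chest 1, chest 2, chest 4, chest 6, and chest 8) = (1/504) / (1/56) = 1/9.

1/9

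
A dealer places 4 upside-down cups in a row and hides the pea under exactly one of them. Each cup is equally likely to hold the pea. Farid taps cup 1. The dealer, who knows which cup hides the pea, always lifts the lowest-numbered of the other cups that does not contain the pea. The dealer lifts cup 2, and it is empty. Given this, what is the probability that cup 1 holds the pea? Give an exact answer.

1/3

Consider each possible location of the pea in turn.
If it is under any of cups 1, 3, and 4 (prior 1/4 each): cup 2 is the lowest-numbered option available, probability 1; weight (1/4)·1 = 1/4 each.
If it is under cup 2 (prior 1/4): the dealer opened cup 2, so this case is ruled out; weight (1/4)·0 = 0.
The weights sum to 3/4.
So P(the pea under cup 1 | the dealer opened cup 2) = (1/4) / (3/4) = 1/3.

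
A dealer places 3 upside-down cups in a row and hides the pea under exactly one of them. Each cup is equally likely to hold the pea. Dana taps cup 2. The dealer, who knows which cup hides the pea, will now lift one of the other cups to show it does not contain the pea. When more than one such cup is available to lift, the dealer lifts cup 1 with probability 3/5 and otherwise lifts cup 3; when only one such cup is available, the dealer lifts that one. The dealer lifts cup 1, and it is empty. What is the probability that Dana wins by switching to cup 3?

5/8

Consider each possible location of the pea in turn.
If it is under cup 1 (prior 1/3): the dealer opened cup 1, so this case is ruled out; weight (1/3)·0 = 0.
If it is under cup 2 (prior 1/3): cup 1 is available, opened with probability 3/5; weight (1/3)·(3/5) = 1/5.
If it is under cup 3 (prior 1/3): only cup 1 is available, probability 1; weight (1/3)·1 = 1/3.
The weights sum to 8/15.
So P(the pea under cup 3 | the dealer opened cup 1) = (1/3) / (8/15) = 5/8.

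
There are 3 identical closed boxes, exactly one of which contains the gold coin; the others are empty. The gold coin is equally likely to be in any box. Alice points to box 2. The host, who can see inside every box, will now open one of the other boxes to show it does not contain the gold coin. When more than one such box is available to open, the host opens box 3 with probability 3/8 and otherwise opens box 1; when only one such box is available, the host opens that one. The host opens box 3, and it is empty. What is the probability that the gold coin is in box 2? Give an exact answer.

3/11

Apply Bayes' rule, conditioning on where the gold coin actually is.
If it is in box 1 (prior 1/3): only box 3 is available, probability 1; weight (1/3)·1 = 1/3.
If it is in box 2 (prior 1/3): box 3 is available, opened with probability 3/8; weight (1/3)·(3/8) = 1/8.
If it is in box 3 (prior 1/3): the host opened box 3, so this case is ruled out; weight (1/3)·0 = 0.
The weights sum to 11/24.
So P(the gold coin in box 2 | the host opened box 3) = (1/8) / (11/24) = 3/11.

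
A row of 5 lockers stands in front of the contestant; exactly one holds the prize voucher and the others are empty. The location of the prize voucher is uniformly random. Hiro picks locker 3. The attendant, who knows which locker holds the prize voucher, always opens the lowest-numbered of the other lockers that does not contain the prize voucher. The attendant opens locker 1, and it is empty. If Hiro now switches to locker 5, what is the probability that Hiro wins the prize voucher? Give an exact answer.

Consider each possible location of the prize voucher in turn.
If it is in locker 1 (prior 1/5): the attendant opened locker 1, so this case is ruled out; weight (1/5)·0 = 0.
If it is in any of lockers 2, 3, 4, and 5 (prior 1/5 each): locker 1 is the lowest-numbered option available, probability 1; weight (1/5)·1 = 1/5 each.
The weights sum to 4/5.
So P(the prize voucher in locker 5 | the attendant opened locker 1) = (1/5) / (4/5) = 1/4.

1/4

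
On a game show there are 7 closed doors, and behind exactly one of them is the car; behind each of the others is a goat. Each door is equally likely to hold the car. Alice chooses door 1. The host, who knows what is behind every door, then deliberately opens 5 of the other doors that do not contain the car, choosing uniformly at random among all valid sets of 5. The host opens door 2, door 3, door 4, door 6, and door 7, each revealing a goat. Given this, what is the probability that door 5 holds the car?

Condition on the true location of the car.
If it is behind door 1 (prior 1/7): the host has 6 equally likely choices, so probability 1/6; weight (1/7)·(1/6) = 1/42.
If it is behind any of doors 2, 3, 4, 6, and 7 (prior 1/7 each): that door was opened and seen not to hold the prize — ruled out; weight (1/7)·0 = 0 each.
If it is behind door 5 (prior 1/7): the host has no choice, probability 1; weight (1/7)·1 = 1/7.
The weights sum to 1/6.
So P(the car behind door 5 | the host opened door 2, door 3, door 4, door 6, and door 7) = (1/7) / (1/6) = 6/7.

6/7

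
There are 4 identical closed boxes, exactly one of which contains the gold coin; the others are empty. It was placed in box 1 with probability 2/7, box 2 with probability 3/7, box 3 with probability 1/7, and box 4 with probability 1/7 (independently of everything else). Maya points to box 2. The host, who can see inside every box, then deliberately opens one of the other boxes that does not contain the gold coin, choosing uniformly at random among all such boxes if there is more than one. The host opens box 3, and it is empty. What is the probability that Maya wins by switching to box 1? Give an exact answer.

2/5

Apply Bayes' rule, conditioning on where the gold coin actually is.
If it is in box 1 (prior 2/7): the host has 2 equally likely choices, so probability 1/2; weight (2/7)·(1/2) = 1/7.
If it is in box 2 (prior 3/7): the host has 3 equally likely choices, so probability 1/3; weight (3/7)·(1/3) = 1/7.
If it is in box 3 (prior 1/7): the host opened box 3, so this case is ruled out; weight (1/7)·0 = 0.
If it is in box 4 (prior 1/7): the host has 2 equally likely choices, so probability 1/2; weight (1/7)·(1/2) = 1/14.
The weights sum to 5/14.
So P(the gold coin in box 1 | the host opened box 3) = (1/7) / (5/14) = 2/5.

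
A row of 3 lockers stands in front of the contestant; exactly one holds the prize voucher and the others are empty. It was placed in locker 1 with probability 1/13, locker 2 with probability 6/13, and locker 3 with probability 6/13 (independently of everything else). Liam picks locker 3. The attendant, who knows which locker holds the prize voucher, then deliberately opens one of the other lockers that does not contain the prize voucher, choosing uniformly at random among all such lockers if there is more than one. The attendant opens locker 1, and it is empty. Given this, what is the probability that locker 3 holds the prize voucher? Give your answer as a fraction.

Condition on the true location of the prize voucher.
If it is in locker 1 (prior 1/13): the attendant opened locker 1, so this case is ruled out; weight (1/13)·0 = 0.
If it is in locker 2 (prior 6/13): the attendant has no choice, probability 1; weight (6/13)·1 = 6/13.
If it is in locker 3 (prior 6/13): the attendant has 2 equally likely choices, so probability 1/2; weight (6/13)·(1/2) = 3/13.
The weights sum to 9/13.
So P(the prize voucher in locker 3 | the attendant opened locker 1) = (3/13) / (9/13) = 1/3.

1/3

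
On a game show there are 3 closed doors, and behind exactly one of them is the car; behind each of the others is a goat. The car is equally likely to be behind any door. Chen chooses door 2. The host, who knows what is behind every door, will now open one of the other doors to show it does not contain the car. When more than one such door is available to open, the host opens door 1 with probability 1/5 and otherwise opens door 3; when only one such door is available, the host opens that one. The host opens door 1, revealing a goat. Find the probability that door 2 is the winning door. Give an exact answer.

1/6

Condition on the true location of the car.
If it is behind door 1 (prior 1/3): the host opened door 1, so this case is ruled out; weight (1/3)·0 = 0.
If it is behind door 2 (prior 1/3): door 1 is available, opened with probability 1/5; weight (1/3)·(1/5) = 1/15.
If it is behind door 3 (prior 1/3): only door 1 is available, probability 1; weight (1/3)·1 = 1/3.
The weights sum to 2/5.
So P(the car behind door 2 | the host opened door 1) = (1/15) / (2/5) = 1/6.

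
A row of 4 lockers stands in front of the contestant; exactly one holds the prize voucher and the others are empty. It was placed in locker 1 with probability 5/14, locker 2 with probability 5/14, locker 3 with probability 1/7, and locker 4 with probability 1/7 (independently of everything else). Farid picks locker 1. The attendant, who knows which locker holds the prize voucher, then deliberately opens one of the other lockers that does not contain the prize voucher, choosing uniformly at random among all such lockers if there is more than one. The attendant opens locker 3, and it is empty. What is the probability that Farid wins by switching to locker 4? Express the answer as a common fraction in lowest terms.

Consider each possible location of the prize voucher in turn.
If it is in locker 1 (prior 5/14): the attendant has 3 equally likely choices, so probability 1/3; weight (5/14)·(1/3) = 5/42.
If it is in locker 2 (prior 5/14): the attendant has 2 equally likely choices, so probability 1/2; weight (5/14)·(1/2) = 5/28.
If it is in locker 3 (prior 1/7): the attendant opened locker 3, so this case is ruled out; weight (1/7)·0 = 0.
If it is in locker 4 (prior 1/7): the attendant has 2 equally likely choices, so probability 1/2; weight (1/7)·(1/2) = 1/14.
The weights sum to 31/84.
So P(the prize voucher in locker 4 | the attendant opened locker 3) = (1/14) / (31/84) = 6/31.

6/31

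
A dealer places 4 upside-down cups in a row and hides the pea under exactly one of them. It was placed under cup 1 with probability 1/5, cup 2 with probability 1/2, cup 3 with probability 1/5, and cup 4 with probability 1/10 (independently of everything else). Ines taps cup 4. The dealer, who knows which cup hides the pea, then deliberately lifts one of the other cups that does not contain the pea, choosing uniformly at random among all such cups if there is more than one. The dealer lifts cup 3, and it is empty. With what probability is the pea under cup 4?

Apply Bayes' rule, conditioning on where the pea actually is.
If it is under cup 1 (prior 1/5): the dealer has 2 equally likely choices, so probability 1/2; weight (1/5)·(1/2) = 1/10.
If it is under cup 2 (prior 1/2): the dealer has 2 equally likely choices, so probability 1/2; weight (1/2)·(1/2) = 1/4.
If it is under cup 3 (prior 1/5): the dealer opened cup 3, so this case is ruled out; weight (1/5)·0 = 0.
If it is under cup 4 (prior 1/10): the dealer has 3 equally likely choices, so probability 1/3; weight (1/10)·(1/3) = 1/30.
The weights sum to 23/60.
So P(the pea under cup 4 | the dealer opened cup 3) = (1/30) / (23/60) = 2/23.

2/23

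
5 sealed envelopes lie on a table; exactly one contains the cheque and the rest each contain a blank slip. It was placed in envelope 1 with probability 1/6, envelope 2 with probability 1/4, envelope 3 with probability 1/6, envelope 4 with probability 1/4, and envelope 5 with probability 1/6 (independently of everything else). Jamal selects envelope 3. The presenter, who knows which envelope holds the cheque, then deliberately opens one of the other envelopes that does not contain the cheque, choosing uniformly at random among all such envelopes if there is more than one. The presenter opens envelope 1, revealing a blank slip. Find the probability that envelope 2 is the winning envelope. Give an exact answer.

6/19

Consider each possible location of the cheque in turn.
If it is in envelope 1 (prior 1/6): the presenter opened envelope 1, so this case is ruled out; weight (1/6)·0 = 0.
If it is in either of envelopes 2 and 4 (prior 1/4 each): the presenter has 3 equally likely choices, so probability 1/3; weight (1/4)·(1/3) = 1/12 each.
If it is in envelope 3 (prior 1/6): the presenter has 4 equally likely choices, so probability 1/4; weight (1/6)·(1/4) = 1/24.
If it is in envelope 5 (prior 1/6): the presenter has 3 equally likely choices, so probability 1/3; weight (1/6)·(1/3) = 1/18.
The weights sum to 19/72.
So P(the cheque in envelope 2 | the presenter opened envelope 1) = (1/12) / (19/72) = 6/19.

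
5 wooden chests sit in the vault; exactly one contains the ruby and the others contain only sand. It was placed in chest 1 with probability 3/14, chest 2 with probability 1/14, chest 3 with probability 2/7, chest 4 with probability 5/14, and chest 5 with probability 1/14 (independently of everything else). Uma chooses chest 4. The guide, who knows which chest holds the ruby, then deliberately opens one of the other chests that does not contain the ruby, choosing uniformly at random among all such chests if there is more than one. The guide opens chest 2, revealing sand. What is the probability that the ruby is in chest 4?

15/47

Apply Bayes' rule, conditioning on where the ruby actually is.
If it is in chest 1 (prior 3/14): the guide has 3 equally likely choices, so probability 1/3; weight (3/14)·(1/3) = 1/14.
If it is in chest 2 (prior 1/14): the guide opened chest 2, so this case is ruled out; weight (1/14)·0 = 0.
If it is in chest 3 (prior 2/7): the guide has 3 equally likely choices, so probability 1/3; weight (2/7)·(1/3) = 2/21.
If it is in chest 4 (prior 5/14): the guide has 4 equally likely choices, so probability 1/4; weight (5/14)·(1/4) = 5/56.
If it is in chest 5 (prior 1/14): the guide has 3 equally likely choices, so probability 1/3; weight (1/14)·(1/3) = 1/42.
The weights sum to 47/168.
So P(the ruby in chest 4 | the guide opened chest 2) = (5/56) / (47/168) = 15/47.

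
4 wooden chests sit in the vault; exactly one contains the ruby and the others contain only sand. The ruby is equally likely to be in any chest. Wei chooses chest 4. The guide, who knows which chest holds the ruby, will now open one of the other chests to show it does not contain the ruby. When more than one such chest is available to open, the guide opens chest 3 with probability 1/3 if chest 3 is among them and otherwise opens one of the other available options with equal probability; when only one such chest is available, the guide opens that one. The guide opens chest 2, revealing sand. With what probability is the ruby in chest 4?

Consider each possible location of the ruby in turn.
If it is in chest 1 (prior 1/4): chest 3 is available but not opened, probability 2/3; weight (1/4)·(2/3) = 1/6.
If it is in chest 2 (prior 1/4): the guide opened chest 2, so this case is ruled out; weight (1/4)·0 = 0.
If it is in chest 3 (prior 1/4): chest 3 holds the prize so is unavailable; the guide chooses uniformly among the 2 others, probability 1/2; weight (1/4)·(1/2) = 1/8.
If it is in chest 4 (prior 1/4): chest 3 is available but not opened; chest 2 gets probability (1 − 1/3)/2 = 1/3; weight (1/4)·(1/3) = 1/12.
The weights sum to 3/8.
So P(the ruby in chest 4 | the guide opened chest 2) = (1/12) / (3/8) = 2/9.

2/9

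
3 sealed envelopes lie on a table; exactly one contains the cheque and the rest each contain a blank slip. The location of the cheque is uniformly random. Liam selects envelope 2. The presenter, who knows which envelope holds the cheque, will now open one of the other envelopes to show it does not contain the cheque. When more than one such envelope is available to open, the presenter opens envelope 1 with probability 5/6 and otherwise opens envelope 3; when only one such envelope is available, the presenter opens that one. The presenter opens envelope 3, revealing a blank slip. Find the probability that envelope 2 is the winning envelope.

Apply Bayes' rule, conditioning on where the cheque actually is.
If it is in envelope 1 (prior 1/3): only envelope 3 is available, probability 1; weight (1/3)·1 = 1/3.
If it is in envelope 2 (prior 1/3): envelope 1 is available but not opened, probability 1/6; weight (1/3)·(1/6) = 1/18.
If it is in envelope 3 (prior 1/3): the presenter opened envelope 3, so this case is ruled out; weight (1/3)·0 = 0.
The weights sum to 7/18.
So P(the cheque in envelope 2 | the presenter opened envelope 3) = (1/18) / (7/18) = 1/7.

1/7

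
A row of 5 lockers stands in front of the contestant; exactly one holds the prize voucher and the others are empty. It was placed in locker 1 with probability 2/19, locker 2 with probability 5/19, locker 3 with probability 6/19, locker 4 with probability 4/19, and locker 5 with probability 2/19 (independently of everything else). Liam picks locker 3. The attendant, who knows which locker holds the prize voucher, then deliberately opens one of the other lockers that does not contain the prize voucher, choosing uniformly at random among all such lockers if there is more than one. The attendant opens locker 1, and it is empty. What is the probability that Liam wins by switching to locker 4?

Consider each possible location of the prize voucher in turn.
If it is in locker 1 (prior 2/19): the attendant opened locker 1, so this case is ruled out; weight (2/19)·0 = 0.
If it is in locker 2 (prior 5/19): the attendant has 3 equally likely choices, so probability 1/3; weight (5/19)·(1/3) = 5/57.
If it is in locker 3 (prior 6/19): the attendant has 4 equally likely choices, so probability 1/4; weight (6/19)·(1/4) = 3/38.
If it is in locker 4 (prior 4/19): the attendant has 3 equally likely choices, so probability 1/3; weight (4/19)·(1/3) = 4/57.
If it is in locker 5 (prior 2/19): the attendant has 3 equally likely choices, so probability 1/3; weight (2/19)·(1/3) = 2/57.
The weights sum to 31/114.
So P(the prize voucher in locker 4 | the attendant opened locker 1) = (4/57) / (31/114) = 8/31.

8/31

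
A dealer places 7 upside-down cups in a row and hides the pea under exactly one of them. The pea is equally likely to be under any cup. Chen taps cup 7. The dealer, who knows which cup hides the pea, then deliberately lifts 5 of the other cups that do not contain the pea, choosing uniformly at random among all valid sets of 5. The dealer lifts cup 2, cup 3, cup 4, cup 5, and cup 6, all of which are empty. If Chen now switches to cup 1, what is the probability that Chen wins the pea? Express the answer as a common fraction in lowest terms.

Apply Bayes' rule, conditioning on where the pea actually is.
If it is under cup 1 (prior 1/7): the dealer has no choice, probability 1; weight (1/7)·1 = 1/7.
If it is under any of cups 2, 3, 4, 5, and 6 (prior 1/7 each): that cup was opened and seen not to hold the prize — ruled out; weight (1/7)·0 = 0 each.
If it is under cup 7 (prior 1/7): the dealer has 6 equally likely choices, so probability 1/6; weight (1/7)·(1/6) = 1/42.
The weights sum to 1/6.
So P(the pea under cup 1 | the dealer opened cup 2, cup 3, cup 4, cup 5, and cup 6) = (1/7) / (1/6) = 6/7.

6/7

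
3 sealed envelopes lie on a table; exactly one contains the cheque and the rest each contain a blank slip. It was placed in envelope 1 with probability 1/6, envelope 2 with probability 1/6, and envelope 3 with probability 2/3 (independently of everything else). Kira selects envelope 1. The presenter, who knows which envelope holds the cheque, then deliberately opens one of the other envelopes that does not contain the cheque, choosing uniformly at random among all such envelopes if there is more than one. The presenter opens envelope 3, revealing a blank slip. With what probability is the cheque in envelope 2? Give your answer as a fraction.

Consider each possible location of the cheque in turn.
If it is in envelope 1 (prior 1/6): the presenter has 2 equally likely choices, so probability 1/2; weight (1/6)·(1/2) = 1/12.
If it is in envelope 2 (prior 1/6): the presenter has no choice, probability 1; weight (1/6)·1 = 1/6.
If it is in envelope 3 (prior 2/3): the presenter opened envelope 3, so this case is ruled out; weight (2/3)·0 = 0.
The weights sum to 1/4.
So P(the cheque in envelope 2 | the presenter opened envelope 3) = (1/6) / (1/4) = 2/3.

2/3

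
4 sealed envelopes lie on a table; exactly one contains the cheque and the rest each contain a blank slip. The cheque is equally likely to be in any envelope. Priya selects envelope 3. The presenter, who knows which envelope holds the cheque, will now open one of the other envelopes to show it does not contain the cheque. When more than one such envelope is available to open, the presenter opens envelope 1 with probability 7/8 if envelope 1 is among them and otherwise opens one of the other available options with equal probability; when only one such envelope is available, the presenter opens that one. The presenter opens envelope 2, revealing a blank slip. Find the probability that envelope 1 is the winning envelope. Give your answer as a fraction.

Condition on the true location of the cheque.
If it is in envelope 1 (prior 1/4): envelope 1 holds the prize so is unavailable; the presenter chooses uniformly among the 2 others, probability 1/2; weight (1/4)·(1/2) = 1/8.
If it is in envelope 2 (prior 1/4): the presenter opened envelope 2, so this case is ruled out; weight (1/4)·0 = 0.
If it is in envelope 3 (prior 1/4): envelope 1 is available but not opened; envelope 2 gets probability (1 − 7/8)/2 = 1/16; weight (1/4)·(1/16) = 1/64.
If it is in envelope 4 (prior 1/4): envelope 1 is available but not opened, probability 1/8; weight (1/4)·(1/8) = 1/32.
The weights sum to 11/64.
So P(the cheque in envelope 1 | the presenter opened envelope 2) = (1/8) / (11/64) = 8/11.

8/11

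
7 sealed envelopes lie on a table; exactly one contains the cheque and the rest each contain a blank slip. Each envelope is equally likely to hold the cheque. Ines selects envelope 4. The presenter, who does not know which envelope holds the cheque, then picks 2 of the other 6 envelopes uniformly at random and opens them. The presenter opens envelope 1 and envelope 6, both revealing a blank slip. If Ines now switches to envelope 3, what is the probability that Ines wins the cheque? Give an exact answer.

1/5

Apply Bayes' rule, conditioning on where the cheque actually is.
If it is in either of envelopes 1 and 6 (prior 1/7 each): that envelope was opened and seen not to hold the prize — ruled out; weight (1/7)·0 = 0 each.
If it is in any of envelopes 2, 3, 4, 5, and 7 (prior 1/7 each): the presenter picks exactly this set with probability 1/15 regardless, and none is the prize; weight (1/7)·(1/15) = 1/105 each.
The weights sum to 1/21.
So P(the cheque in envelope 3 | the presenter opened envelope 1 and envelope 6) = (1/105) / (1/21) = 1/5.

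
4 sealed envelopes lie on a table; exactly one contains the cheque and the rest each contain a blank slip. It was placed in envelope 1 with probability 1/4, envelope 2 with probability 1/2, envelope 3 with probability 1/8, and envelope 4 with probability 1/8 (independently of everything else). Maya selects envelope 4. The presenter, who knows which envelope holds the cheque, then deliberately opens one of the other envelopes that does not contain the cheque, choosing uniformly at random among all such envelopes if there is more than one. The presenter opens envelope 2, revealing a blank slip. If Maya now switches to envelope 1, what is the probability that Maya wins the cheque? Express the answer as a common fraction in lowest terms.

6/11

Apply Bayes' rule, conditioning on where the cheque actually is.
If it is in envelope 1 (prior 1/4): the presenter has 2 equally likely choices, so probability 1/2; weight (1/4)·(1/2) = 1/8.
If it is in envelope 2 (prior 1/2): the presenter opened envelope 2, so this case is ruled out; weight (1/2)·0 = 0.
If it is in envelope 3 (prior 1/8): the presenter has 2 equally likely choices, so probability 1/2; weight (1/8)·(1/2) = 1/16.
If it is in envelope 4 (prior 1/8): the presenter has 3 equally likely choices, so probability 1/3; weight (1/8)·(1/3) = 1/24.
The weights sum to 11/48.
So P(the cheque in envelope 1 | the presenter opened envelope 2) = (1/8) / (11/48) = 6/11.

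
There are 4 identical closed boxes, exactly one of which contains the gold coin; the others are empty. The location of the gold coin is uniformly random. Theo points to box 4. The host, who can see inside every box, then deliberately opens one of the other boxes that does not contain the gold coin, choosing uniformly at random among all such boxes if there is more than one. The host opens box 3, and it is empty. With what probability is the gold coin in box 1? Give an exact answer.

3/8

Consider each possible location of the gold coin in turn.
If it is in either of boxes 1 and 2 (prior 1/4 each): the host has 2 equally likely choices, so probability 1/2; weight (1/4)·(1/2) = 1/8 each.
If it is in box 3 (prior 1/4): the host opened box 3, so this case is ruled out; weight (1/4)·0 = 0.
If it is in box 4 (prior 1/4): the host has 3 equally likely choices, so probability 1/3; weight (1/4)·(1/3) = 1/12.
The weights sum to 1/3.
So P(the gold coin in box 1 | the host opened box 3) = (1/8) / (1/3) = 3/8.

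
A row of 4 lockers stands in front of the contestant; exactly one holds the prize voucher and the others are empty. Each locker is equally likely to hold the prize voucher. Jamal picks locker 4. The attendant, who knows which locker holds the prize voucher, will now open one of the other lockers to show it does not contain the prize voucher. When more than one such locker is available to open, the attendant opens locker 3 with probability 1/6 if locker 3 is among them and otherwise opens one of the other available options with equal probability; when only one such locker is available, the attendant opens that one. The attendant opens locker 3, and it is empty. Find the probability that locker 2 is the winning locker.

1/3

Consider each possible location of the prize voucher in turn.
If it is in any of lockers 1, 2, and 4 (prior 1/4 each): locker 3 is available, opened with probability 1/6; weight (1/4)·(1/6) = 1/24 each.
If it is in locker 3 (prior 1/4): the attendant opened locker 3, so this case is ruled out; weight (1/4)·0 = 0.
The weights sum to 1/8.
So P(the prize voucher in locker 2 | the attendant opened locker 3) = (1/24) / (1/8) = 1/3.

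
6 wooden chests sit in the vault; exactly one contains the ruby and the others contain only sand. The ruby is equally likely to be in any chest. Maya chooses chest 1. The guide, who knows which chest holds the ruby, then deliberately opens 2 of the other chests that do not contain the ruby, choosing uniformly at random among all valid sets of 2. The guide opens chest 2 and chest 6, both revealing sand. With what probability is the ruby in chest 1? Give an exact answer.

Apply Bayes' rule, conditioning on where the ruby actually is.
If it is in chest 1 (prior 1/6): the guide has 10 equally likely choices, so probability 1/10; weight (1/6)·(1/10) = 1/60.
If it is in either of chests 2 and 6 (prior 1/6 each): that chest was opened and seen not to hold the prize — ruled out; weight (1/6)·0 = 0 each.
If it is in any of chests 3, 4, and 5 (prior 1/6 each): the guide has 6 equally likely choices, so probability 1/6; weight (1/6)·(1/6) = 1/36 each.
The weights sum to 1/10.
So P(the ruby in chest 1 | the guide opened chest 2 and chest 6) = (1/60) / (1/10) = 1/6.

1/6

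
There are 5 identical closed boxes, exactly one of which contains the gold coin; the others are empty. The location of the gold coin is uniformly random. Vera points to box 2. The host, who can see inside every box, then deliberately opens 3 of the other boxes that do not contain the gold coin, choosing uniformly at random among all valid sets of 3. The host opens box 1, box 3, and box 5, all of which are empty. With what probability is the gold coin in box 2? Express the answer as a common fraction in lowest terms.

1/5

Consider each possible location of the gold coin in turn.
If it is in any of boxes 1, 3, and 5 (prior 1/5 each): that box was opened and seen not to hold the prize — ruled out; weight (1/5)·0 = 0 each.
If it is in box 2 (prior 1/5): the host has 4 equally likely choices, so probability 1/4; weight (1/5)·(1/4) = 1/20.
If it is in box 4 (prior 1/5): the host has no choice, probability 1; weight (1/5)·1 = 1/5.
The weights sum to 1/4.
So P(the gold coin in box 2 | the host opened box 1, box 3, and box 5) = (1/20) / (1/4) = 1/5.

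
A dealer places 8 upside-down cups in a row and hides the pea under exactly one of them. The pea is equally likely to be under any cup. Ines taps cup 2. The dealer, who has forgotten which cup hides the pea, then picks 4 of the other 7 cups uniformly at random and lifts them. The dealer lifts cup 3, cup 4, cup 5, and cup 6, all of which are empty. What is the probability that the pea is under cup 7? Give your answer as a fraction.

Apply Bayes' rule, conditioning on where the pea actually is.
If it is under any of cups 1, 2, 7, and 8 (prior 1/8 each): the dealer picks exactly this set with probability 1/35 regardless, and none is the prize; weight (1/8)·(1/35) = 1/280 each.
If it is under any of cups 3, 4, 5, and 6 (prior 1/8 each): that cup was opened and seen not to hold the prize — ruled out; weight (1/8)·0 = 0 each.
The weights sum to 1/70.
So P(the pea under cup 7 | the dealer opened cup 3, cup 4, cup 5, and cup 6) = (1/280) / (1/70) = 1/4.

1/4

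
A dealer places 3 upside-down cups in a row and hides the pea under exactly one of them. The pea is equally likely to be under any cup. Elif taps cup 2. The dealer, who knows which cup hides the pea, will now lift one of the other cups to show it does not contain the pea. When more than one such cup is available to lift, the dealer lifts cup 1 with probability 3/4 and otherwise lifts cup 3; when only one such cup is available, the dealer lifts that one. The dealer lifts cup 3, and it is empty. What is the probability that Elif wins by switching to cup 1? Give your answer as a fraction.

4/5

Consider each possible location of the pea in turn.
If it is under cup 1 (prior 1/3): only cup 3 is available, probability 1; weight (1/3)·1 = 1/3.
If it is under cup 2 (prior 1/3): cup 1 is available but not opened, probability 1/4; weight (1/3)·(1/4) = 1/12.
If it is under cup 3 (prior 1/3): the dealer opened cup 3, so this case is ruled out; weight (1/3)·0 = 0.
The weights sum to 5/12.
So P(the pea under cup 1 | the dealer opened cup 3) = (1/3) / (5/12) = 4/5.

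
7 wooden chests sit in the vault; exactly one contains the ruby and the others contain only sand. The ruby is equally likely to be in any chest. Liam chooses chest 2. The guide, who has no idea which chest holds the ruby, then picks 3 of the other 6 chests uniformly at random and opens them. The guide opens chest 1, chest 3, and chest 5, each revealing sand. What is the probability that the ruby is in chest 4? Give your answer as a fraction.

Because the guide chose which chests to open without knowing where the ruby is, the choice is independent of the prize location. Learning that none of the 3 opened chests holds the ruby simply rules out those 3 locations and leaves the remaining 4 chests still equally likely by symmetry.
So P(the ruby in chest 4) = 1/4.

1/4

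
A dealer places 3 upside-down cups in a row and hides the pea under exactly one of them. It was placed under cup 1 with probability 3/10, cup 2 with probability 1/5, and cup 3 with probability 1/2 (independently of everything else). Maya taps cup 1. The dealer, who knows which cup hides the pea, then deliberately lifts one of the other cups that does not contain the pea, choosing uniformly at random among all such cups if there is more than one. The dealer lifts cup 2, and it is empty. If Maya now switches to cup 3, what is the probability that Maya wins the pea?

Apply Bayes' rule, conditioning on where the pea actually is.
If it is under cup 1 (prior 3/10): the dealer has 2 equally likely choices, so probability 1/2; weight (3/10)·(1/2) = 3/20.
If it is under cup 2 (prior 1/5): the dealer opened cup 2, so this case is ruled out; weight (1/5)·0 = 0.
If it is under cup 3 (prior 1/2): the dealer has no choice, probability 1; weight (1/2)·1 = 1/2.
The weights sum to 13/20.
So P(the pea under cup 3 | the dealer opened cup 2) = (1/2) / (13/20) = 10/13.

10/13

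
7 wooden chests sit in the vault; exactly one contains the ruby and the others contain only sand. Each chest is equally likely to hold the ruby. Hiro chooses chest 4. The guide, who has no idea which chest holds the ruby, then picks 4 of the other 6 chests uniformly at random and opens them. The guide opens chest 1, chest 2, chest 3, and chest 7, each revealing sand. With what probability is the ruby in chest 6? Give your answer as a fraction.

Consider each possible location of the ruby in turn.
If it is in any of chests 1, 2, 3, and 7 (prior 1/7 each): that chest was opened and seen not to hold the prize — ruled out; weight (1/7)·0 = 0 each.
If it is in any of chests 4, 5, and 6 (prior 1/7 each): the guide picks exactly this set with probability 1/15 regardless, and none is the prize; weight (1/7)·(1/15) = 1/105 each.
The weights sum to 1/35.
So P(the ruby in chest 6 | the guide opened chest 1, chest 2, chest 3, and chest 7) = (1/105) / (1/35) = 1/3.

1/3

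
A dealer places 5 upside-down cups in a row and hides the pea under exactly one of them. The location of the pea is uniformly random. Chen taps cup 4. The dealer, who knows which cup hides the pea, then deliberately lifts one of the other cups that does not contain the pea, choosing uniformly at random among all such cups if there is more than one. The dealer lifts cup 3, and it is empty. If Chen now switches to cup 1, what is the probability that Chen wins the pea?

4/15

Consider each possible location of the pea in turn.
If it is under any of cups 1, 2, and 5 (prior 1/5 each): the dealer has 3 equally likely choices, so probability 1/3; weight (1/5)·(1/3) = 1/15 each.
If it is under cup 3 (prior 1/5): the dealer opened cup 3, so this case is ruled out; weight (1/5)·0 = 0.
If it is under cup 4 (prior 1/5): the dealer has 4 equally likely choices, so probability 1/4; weight (1/5)·(1/4) = 1/20.
The weights sum to 1/4.
So P(the pea under cup 1 | the dealer opened cup 3) = (1/15) / (1/4) = 4/15.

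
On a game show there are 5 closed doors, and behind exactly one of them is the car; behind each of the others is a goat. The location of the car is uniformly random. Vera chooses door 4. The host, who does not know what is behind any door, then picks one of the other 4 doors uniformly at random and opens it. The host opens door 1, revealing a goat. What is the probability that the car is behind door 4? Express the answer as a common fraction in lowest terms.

Condition on the true location of the car.
If it is behind door 1 (prior 1/5): the host opened door 1, so this case is ruled out; weight (1/5)·0 = 0.
If it is behind any of doors 2, 3, 4, and 5 (prior 1/5 each): the host picks door 1 with probability 1/4 regardless, and it is not the prize; weight (1/5)·(1/4) = 1/20 each.
The weights sum to 1/5.
So P(the car behind door 4 | the host opened door 1) = (1/20) / (1/5) = 1/4.

1/4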